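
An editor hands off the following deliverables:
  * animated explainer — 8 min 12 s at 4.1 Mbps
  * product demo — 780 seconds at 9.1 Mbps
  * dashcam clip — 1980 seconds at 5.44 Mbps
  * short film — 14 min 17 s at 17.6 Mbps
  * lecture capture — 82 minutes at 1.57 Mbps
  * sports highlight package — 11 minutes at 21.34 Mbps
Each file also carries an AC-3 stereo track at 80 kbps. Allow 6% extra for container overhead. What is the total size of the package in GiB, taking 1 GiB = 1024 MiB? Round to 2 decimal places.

Audio: 80 kbps = 0.080 Mbps.
animated explainer: 4.180 Mbps × 492 s × 1.06 = 2180.0 Mb
product demo: 9.180 Mbps × 780 s × 1.06 = 7590.0 Mb
dashcam clip: 5.520 Mbps × 1980 s × 1.06 = 11585.4 Mb
short film: 17.680 Mbps × 857 s × 1.06 = 16060.9 Mb
lecture capture: 1.650 Mbps × 4920 s × 1.06 = 8605.1 Mb
sports highlight package: 21.420 Mbps × 660 s × 1.06 = 14985.4 Mb
Total: 61006.7 Mb = 7625.8 MB.
= 7.102 GiB.

7.10 GiB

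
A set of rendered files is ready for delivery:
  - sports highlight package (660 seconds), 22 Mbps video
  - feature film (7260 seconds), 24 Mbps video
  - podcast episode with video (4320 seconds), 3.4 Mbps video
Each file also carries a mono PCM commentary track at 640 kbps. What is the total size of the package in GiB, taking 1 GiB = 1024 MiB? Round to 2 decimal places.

Audio: 640 kbps = 0.640 Mbps.
sports highlight package: 22.640 Mbps × 660 s = 14942.4 Mb
feature film: 24.640 Mbps × 7260 s = 178886.4 Mb
podcast episode with video: 4.040 Mbps × 4320 s = 17452.8 Mb
Total: 211281.6 Mb = 26410.2 MB.
= 24.60 GiB.

24.60 GiB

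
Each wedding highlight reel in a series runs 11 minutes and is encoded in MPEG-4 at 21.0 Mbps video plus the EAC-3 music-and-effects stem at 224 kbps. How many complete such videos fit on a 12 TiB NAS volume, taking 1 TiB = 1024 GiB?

11 min = 660 s
Audio: 224 kbps = 0.224 Mbps.
Total bitrate: 21.224 Mbps.
Per item: 21.224 Mbps × 660 s = 14,008 Mb = 1,751 MB.
Capacity: 12 TiB = 105,553,116 Mb; 7535.29 items → 7535 complete.

7535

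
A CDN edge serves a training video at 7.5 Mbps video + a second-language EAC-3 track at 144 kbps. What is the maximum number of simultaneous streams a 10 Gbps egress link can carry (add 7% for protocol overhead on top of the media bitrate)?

Audio: 144 kbps = 0.144 Mbps.
Per-viewer media rate: 7.644 Mbps.
On the wire with 7% overhead: 8.179 Mbps.
10 Gbps = 10,000 Mbps; 10,000 / 8.179 = 1222.63 → 1222 viewers.

1222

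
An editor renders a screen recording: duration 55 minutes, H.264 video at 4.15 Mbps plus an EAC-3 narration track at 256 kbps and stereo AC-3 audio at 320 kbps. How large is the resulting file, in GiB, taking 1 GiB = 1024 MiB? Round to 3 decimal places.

55 min = 3300 s
Audio total: 256 + 320 = 576 kbps = 0.576 Mbps.
Total bitrate: 4.15 + 0.576 = 4.726 Mbps.
Stream data: 4.726 Mbps × 3300 s = 15595.8 Mb.
15,596 Mb = 1,949,475,000 bytes ÷ 1,073,741,824 = 1.816 GiB.

1.816 GiB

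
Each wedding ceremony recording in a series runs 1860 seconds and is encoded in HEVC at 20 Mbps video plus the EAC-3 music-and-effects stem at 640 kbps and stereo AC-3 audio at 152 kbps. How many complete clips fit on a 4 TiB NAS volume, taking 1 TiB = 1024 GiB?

909

Audio total: 640 + 152 = 792 kbps = 0.792 Mbps.
Total bitrate: 20.792 Mbps.
Per item: 20.792 Mbps × 1860 s = 38,673 Mb = 4,834 MB.
Capacity: 4 TiB = 35,184,372 Mb; 909.79 items → 909 complete.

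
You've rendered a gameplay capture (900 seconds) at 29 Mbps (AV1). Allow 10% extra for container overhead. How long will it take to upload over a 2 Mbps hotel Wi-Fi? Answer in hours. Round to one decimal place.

4.0 hours

File: 29.000 Mbps × 900 s = 26100.0 Mb.
With 10% container overhead: ×1.10. → 28710.0 Mb.
At 2 Mbps: 28710.0 / 2 = 14355.0 s ≈ 3.99 hours.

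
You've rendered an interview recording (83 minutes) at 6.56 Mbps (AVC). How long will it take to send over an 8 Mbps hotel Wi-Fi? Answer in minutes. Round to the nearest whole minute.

83 min = 4980 s
File: 6.560 Mbps × 4980 s = 32668.8 Mb.
At 8 Mbps: 32668.8 / 8 = 4083.6 s ≈ 68.1 minutes.

68 minutes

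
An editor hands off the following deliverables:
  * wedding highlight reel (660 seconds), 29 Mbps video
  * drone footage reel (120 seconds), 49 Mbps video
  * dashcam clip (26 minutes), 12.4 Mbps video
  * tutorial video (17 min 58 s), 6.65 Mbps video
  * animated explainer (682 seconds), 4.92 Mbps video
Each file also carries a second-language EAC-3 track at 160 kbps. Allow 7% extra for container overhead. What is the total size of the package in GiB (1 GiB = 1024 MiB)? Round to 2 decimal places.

Audio: 160 kbps = 0.160 Mbps.
wedding highlight reel: 29.160 Mbps × 660 s × 1.07 = 20592.8 Mb
drone footage reel: 49.160 Mbps × 120 s × 1.07 = 6312.1 Mb
dashcam clip: 12.560 Mbps × 1560 s × 1.07 = 20965.2 Mb
tutorial video: 6.810 Mbps × 1078 s × 1.07 = 7855.1 Mb
animated explainer: 5.080 Mbps × 682 s × 1.07 = 3707.1 Mb
Total: 59432.2 Mb = 7429.0 MB.
= 6.919 GiB.

6.92 GiB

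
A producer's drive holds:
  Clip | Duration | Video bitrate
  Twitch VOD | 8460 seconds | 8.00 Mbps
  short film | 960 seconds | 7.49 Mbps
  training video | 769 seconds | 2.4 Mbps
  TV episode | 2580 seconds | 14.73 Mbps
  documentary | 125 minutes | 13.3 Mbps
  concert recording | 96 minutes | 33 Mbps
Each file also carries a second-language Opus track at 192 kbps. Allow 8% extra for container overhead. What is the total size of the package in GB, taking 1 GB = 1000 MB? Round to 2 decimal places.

55.29 GB

Audio: 192 kbps = 0.192 Mbps.
Twitch VOD: 8.192 Mbps × 8460 s × 1.08 = 74848.7 Mb
short film: 7.682 Mbps × 960 s × 1.08 = 7964.7 Mb
training video: 2.592 Mbps × 769 s × 1.08 = 2152.7 Mb
TV episode: 14.922 Mbps × 2580 s × 1.08 = 41578.7 Mb
documentary: 13.492 Mbps × 7500 s × 1.08 = 109285.2 Mb
concert recording: 33.192 Mbps × 5760 s × 1.08 = 206480.8 Mb
Total: 442310.7 Mb = 55288.8 MB.
= 55.29 GB.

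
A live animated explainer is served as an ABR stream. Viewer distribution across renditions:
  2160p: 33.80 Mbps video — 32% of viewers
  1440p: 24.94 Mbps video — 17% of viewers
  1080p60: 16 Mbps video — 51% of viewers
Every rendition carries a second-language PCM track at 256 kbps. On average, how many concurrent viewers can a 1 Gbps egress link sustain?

42

Audio: 256 kbps = 0.256 Mbps.
Average per-viewer bitrate: 0.32×34.056 + 0.17×25.196 + 0.51×16.256 = 23.472 Mbps.
1 Gbps = 1,000 Mbps; 1,000 / 23.472 = 42.60 → 42.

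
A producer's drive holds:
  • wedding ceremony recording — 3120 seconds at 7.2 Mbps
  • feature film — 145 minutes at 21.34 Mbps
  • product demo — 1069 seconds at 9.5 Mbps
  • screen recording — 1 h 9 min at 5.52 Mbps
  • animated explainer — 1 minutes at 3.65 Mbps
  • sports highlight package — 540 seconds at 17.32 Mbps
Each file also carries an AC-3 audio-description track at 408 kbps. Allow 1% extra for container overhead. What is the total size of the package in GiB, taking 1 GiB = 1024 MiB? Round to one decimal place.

Audio: 408 kbps = 0.408 Mbps.
wedding ceremony recording: 7.608 Mbps × 3120 s × 1.01 = 23974.3 Mb
feature film: 21.748 Mbps × 8700 s × 1.01 = 191099.7 Mb
product demo: 9.908 Mbps × 1069 s × 1.01 = 10697.6 Mb
screen recording: 5.928 Mbps × 4140 s × 1.01 = 24787.3 Mb
animated explainer: 4.058 Mbps × 60 s × 1.01 = 245.9 Mb
sports highlight package: 17.728 Mbps × 540 s × 1.01 = 9668.9 Mb
Total: 260473.7 Mb = 32559.2 MB.
= 30.32 GiB.

30.3 GiB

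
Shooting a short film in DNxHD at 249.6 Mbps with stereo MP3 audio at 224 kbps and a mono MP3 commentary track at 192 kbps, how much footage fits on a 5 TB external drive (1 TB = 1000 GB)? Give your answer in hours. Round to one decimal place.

Audio total: 224 + 192 = 416 kbps = 0.416 Mbps.
Total bitrate: 249.6 + 0.416 = 250.016 Mbps.
Capacity: 5 TB = 40,000,000 Mb.
Recording time: 40,000,000 / 250.016 = 159,990 s ≈ 44.4 hours.

44.4 hours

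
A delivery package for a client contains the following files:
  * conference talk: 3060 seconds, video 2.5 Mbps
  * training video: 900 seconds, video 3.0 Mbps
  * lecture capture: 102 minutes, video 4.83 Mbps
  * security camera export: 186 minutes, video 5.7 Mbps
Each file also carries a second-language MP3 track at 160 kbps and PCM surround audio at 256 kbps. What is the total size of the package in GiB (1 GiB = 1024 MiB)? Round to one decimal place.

13.1 GiB

Audio total: 160 + 256 = 416 kbps = 0.416 Mbps.
conference talk: 2.916 Mbps × 3060 s = 8923.0 Mb
training video: 3.416 Mbps × 900 s = 3074.4 Mb
lecture capture: 5.246 Mbps × 6120 s = 32105.5 Mb
security camera export: 6.116 Mbps × 11160 s = 68254.6 Mb
Total: 112357.4 Mb = 14044.7 MB.
= 13.08 GiB.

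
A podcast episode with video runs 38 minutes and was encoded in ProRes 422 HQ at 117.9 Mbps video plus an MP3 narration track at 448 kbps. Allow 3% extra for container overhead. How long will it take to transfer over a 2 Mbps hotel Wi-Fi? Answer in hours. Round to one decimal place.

38 min = 2280 s
Audio: 448 kbps = 0.448 Mbps.
Total bitrate: 118.348 Mbps.
File: 118.348 Mbps × 2280 s = 269833.4 Mb.
With 3% container overhead: ×1.03. → 277928.4 Mb.
At 2 Mbps: 277928.4 / 2 = 138964.2 s ≈ 38.6 hours.

38.6 hours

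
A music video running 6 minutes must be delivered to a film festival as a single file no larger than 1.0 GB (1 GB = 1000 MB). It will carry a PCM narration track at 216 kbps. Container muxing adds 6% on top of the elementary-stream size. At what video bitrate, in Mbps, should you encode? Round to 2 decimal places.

20.75 Mbps

Budget: 1.0 GB = 8000.0 Mb.
Stream payload after overhead: 8000.0 / 1.06 = 7547.2 Mb.
6 min = 360 s
Total bitrate budget: 7547.2 Mb / 360 s = 20.964 Mbps.
Audio: 216 kbps = 0.216 Mbps.
Video: 20.964 − 0.216 = 20.748 Mbps.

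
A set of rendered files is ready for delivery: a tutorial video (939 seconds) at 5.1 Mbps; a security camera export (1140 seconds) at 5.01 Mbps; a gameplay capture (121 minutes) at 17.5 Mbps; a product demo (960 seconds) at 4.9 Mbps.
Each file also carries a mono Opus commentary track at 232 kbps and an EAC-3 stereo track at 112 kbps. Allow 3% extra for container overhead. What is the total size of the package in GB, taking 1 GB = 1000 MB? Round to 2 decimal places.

Audio total: 232 + 112 = 344 kbps = 0.344 Mbps.
tutorial video: 5.444 Mbps × 939 s × 1.03 = 5265.3 Mb
security camera export: 5.354 Mbps × 1140 s × 1.03 = 6286.7 Mb
gameplay capture: 17.844 Mbps × 7260 s × 1.03 = 133433.9 Mb
product demo: 5.244 Mbps × 960 s × 1.03 = 5185.3 Mb
Total: 150171.1 Mb = 18771.4 MB.
= 18.77 GB.

18.77 GB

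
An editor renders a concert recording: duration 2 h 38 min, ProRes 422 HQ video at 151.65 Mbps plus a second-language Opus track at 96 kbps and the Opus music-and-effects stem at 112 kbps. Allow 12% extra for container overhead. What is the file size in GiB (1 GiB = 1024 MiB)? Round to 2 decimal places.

187.70 GiB

2 h 38 min = 158 min = 9480 s
Audio total: 96 + 112 = 208 kbps = 0.208 Mbps.
Total bitrate: 151.65 + 0.208 = 151.858 Mbps.
Stream data: 151.858 Mbps × 9480 s = 1439613.8 Mb.
With 12% container overhead: ×1.12.
1,612,368 Mb = 201,545,937,600 bytes ÷ 1,073,741,824 = 187.7 GiB.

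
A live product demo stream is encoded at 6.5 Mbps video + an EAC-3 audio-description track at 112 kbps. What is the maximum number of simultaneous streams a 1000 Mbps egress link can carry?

Audio: 112 kbps = 0.112 Mbps.
Per-viewer media rate: 6.612 Mbps.
1000 Mbps = 1,000 Mbps; 1,000 / 6.612 = 151.24 → 151 viewers.

151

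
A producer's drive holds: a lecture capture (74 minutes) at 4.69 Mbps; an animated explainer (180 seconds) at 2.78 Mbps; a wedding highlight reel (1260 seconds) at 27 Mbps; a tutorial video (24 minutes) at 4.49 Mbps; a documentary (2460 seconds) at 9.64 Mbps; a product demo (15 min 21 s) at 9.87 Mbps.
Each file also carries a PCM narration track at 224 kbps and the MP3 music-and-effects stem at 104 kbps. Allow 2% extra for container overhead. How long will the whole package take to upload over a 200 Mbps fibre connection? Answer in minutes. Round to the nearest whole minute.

8 minutes

Audio total: 224 + 104 = 328 kbps = 0.328 Mbps.
lecture capture: 5.018 Mbps × 4440 s × 1.02 = 22725.5 Mb
animated explainer: 3.108 Mbps × 180 s × 1.02 = 570.6 Mb
wedding highlight reel: 27.328 Mbps × 1260 s × 1.02 = 35121.9 Mb
tutorial video: 4.818 Mbps × 1440 s × 1.02 = 7076.7 Mb
documentary: 9.968 Mbps × 2460 s × 1.02 = 25011.7 Mb
product demo: 10.198 Mbps × 921 s × 1.02 = 9580.2 Mb
Total: 100086.7 Mb = 12510.8 MB.
At 200 Mbps: 100086.7 / 200 = 500 s ≈ 8.34 minutes.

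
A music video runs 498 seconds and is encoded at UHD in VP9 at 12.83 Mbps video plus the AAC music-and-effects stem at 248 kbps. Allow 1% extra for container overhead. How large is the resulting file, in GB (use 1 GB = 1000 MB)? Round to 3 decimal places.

0.822 GB

Audio: 248 kbps = 0.248 Mbps.
Total bitrate: 12.83 + 0.248 = 13.078 Mbps.
Stream data: 13.078 Mbps × 498 s = 6512.8 Mb.
With 1% container overhead: ×1.01.
6,578 Mb ÷ 8 = 822.2 MB → 0.8222 GB.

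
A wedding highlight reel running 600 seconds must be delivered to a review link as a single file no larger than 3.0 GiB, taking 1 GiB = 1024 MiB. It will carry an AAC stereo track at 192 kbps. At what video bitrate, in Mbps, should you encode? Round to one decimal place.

42.8 Mbps

Budget: 3.0 GiB = 25769.8 Mb.
Total bitrate budget: 25769.8 Mb / 600 s = 42.950 Mbps.
Audio: 192 kbps = 0.192 Mbps.
Video: 42.950 − 0.192 = 42.758 Mbps.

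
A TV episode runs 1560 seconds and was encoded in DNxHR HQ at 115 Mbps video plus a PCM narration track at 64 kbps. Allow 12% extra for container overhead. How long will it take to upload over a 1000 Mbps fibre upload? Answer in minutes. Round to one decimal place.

Audio: 64 kbps = 0.064 Mbps.
Total bitrate: 115.064 Mbps.
File: 115.064 Mbps × 1560 s = 179499.8 Mb.
With 12% container overhead: ×1.12. → 201039.8 Mb.
At 1000 Mbps: 201039.8 / 1000 = 201.0 s ≈ 3.35 minutes.

3.4 minutes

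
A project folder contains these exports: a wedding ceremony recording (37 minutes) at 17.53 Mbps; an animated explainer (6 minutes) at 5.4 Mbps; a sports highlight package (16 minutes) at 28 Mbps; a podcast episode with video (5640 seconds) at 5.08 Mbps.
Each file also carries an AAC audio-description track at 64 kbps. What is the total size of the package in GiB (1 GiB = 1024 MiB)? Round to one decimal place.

Audio: 64 kbps = 0.064 Mbps.
wedding ceremony recording: 17.594 Mbps × 2220 s = 39058.7 Mb
animated explainer: 5.464 Mbps × 360 s = 1967.0 Mb
sports highlight package: 28.064 Mbps × 960 s = 26941.4 Mb
podcast episode with video: 5.144 Mbps × 5640 s = 29012.2 Mb
Total: 96979.3 Mb = 12122.4 MB.
= 11.29 GiB.

11.3 GiB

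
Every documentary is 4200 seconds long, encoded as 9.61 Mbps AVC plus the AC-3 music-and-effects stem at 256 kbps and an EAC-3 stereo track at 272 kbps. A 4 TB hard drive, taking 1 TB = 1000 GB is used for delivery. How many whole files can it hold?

751

Audio total: 256 + 272 = 528 kbps = 0.528 Mbps.
Total bitrate: 10.138 Mbps.
Per item: 10.138 Mbps × 4200 s = 42,580 Mb = 5,322 MB.
Capacity: 4 TB = 32,000,000 Mb; 751.53 items → 751 complete.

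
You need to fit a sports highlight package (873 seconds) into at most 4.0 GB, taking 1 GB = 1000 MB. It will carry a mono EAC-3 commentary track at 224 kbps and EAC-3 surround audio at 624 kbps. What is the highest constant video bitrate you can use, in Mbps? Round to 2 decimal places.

35.81 Mbps

Budget: 4.0 GB = 32000.0 Mb.
Total bitrate budget: 32000.0 Mb / 873 s = 36.655 Mbps.
Audio total: 224 + 624 = 848 kbps = 0.848 Mbps.
Video: 36.655 − 0.848 = 35.807 Mbps.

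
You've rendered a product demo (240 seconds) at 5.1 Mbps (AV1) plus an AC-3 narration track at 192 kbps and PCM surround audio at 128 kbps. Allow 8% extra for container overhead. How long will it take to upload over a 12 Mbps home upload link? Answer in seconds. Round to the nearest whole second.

117 seconds

Audio total: 192 + 128 = 320 kbps = 0.320 Mbps.
Total bitrate: 5.420 Mbps.
File: 5.420 Mbps × 240 s = 1300.8 Mb.
With 8% container overhead: ×1.08. → 1404.9 Mb.
At 12 Mbps: 1404.9 / 12 = 117.1 s ≈ 117 seconds.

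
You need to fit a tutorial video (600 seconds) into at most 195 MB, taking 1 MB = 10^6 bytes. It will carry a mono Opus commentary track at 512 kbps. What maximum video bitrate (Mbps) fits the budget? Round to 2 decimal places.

Budget: 195 MB = 1560.0 Mb.
Total bitrate budget: 1560.0 Mb / 600 s = 2.600 Mbps.
Audio: 512 kbps = 0.512 Mbps.
Video: 2.600 − 0.512 = 2.088 Mbps.

2.09 Mbps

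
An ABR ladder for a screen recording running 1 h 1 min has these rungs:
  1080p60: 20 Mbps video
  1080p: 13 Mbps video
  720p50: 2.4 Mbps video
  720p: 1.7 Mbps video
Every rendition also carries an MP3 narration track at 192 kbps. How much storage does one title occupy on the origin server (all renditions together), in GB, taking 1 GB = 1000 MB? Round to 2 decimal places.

17.32 GB

1 h 1 min = 61 min = 3660 s
Audio: 192 kbps = 0.192 Mbps.
Sum of rendition bitrates: (20+0.192) + (13+0.192) + (2.4+0.192) + (1.7+0.192) = 37.868 Mbps.
× 3660 s = 138,597 Mb = 17,325 MB = 17.32 GB.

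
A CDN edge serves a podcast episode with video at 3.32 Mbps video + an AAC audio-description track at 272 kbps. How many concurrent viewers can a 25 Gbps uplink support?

6959

Audio: 272 kbps = 0.272 Mbps.
Per-viewer media rate: 3.592 Mbps.
25 Gbps = 25,000 Mbps; 25,000 / 3.592 = 6959.91 → 6959 viewers.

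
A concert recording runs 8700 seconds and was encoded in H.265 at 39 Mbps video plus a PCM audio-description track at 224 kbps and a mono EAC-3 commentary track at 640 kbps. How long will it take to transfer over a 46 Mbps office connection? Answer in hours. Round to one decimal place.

Audio total: 224 + 640 = 864 kbps = 0.864 Mbps.
Total bitrate: 39.864 Mbps.
File: 39.864 Mbps × 8700 s = 346816.8 Mb.
At 46 Mbps: 346816.8 / 46 = 7539.5 s ≈ 2.09 hours.

2.1 hours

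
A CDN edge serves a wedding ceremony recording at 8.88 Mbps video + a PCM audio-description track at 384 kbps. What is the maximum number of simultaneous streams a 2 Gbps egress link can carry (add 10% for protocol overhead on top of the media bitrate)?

Audio: 384 kbps = 0.384 Mbps.
Per-viewer media rate: 9.264 Mbps.
On the wire with 10% overhead: 10.190 Mbps.
2 Gbps = 2,000 Mbps; 2,000 / 10.190 = 196.26 → 196 viewers.

196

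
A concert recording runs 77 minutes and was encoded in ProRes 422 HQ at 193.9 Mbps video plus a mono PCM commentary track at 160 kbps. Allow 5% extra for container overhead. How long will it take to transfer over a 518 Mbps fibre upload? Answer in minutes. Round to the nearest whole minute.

30 minutes

77 min = 4620 s
Audio: 160 kbps = 0.160 Mbps.
Total bitrate: 194.060 Mbps.
File: 194.060 Mbps × 4620 s = 896557.2 Mb.
With 5% container overhead: ×1.05. → 941385.1 Mb.
At 518 Mbps: 941385.1 / 518 = 1817.3 s ≈ 30.3 minutes.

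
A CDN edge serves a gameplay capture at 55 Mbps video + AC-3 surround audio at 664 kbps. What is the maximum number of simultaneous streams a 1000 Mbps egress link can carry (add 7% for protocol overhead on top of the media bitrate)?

16

Audio: 664 kbps = 0.664 Mbps.
Per-viewer media rate: 55.664 Mbps.
On the wire with 7% overhead: 59.560 Mbps.
1000 Mbps = 1,000 Mbps; 1,000 / 59.560 = 16.79 → 16 viewers.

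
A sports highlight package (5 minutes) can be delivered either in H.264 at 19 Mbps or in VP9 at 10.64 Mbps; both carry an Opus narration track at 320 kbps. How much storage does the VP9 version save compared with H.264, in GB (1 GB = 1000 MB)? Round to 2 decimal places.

0.31 GB

5 min = 300 s
Audio: 320 kbps = 0.320 Mbps.
H.264: 19.320 Mbps × 300 s = 5796.0 Mb = 0.725 GB.
VP9: 10.960 Mbps × 300 s = 3288.0 Mb = 0.411 GB.
Saving: 0.725 − 0.411 = 0.314 GB.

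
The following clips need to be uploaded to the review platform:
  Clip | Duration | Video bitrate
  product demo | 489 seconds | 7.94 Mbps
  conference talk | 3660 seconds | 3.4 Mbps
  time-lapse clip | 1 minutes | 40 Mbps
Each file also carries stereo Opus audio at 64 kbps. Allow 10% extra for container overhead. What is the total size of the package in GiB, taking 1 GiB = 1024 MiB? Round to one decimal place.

Audio: 64 kbps = 0.064 Mbps.
product demo: 8.004 Mbps × 489 s × 1.10 = 4305.4 Mb
conference talk: 3.464 Mbps × 3660 s × 1.10 = 13946.1 Mb
time-lapse clip: 40.064 Mbps × 60 s × 1.10 = 2644.2 Mb
Total: 20895.6 Mb = 2612.0 MB.
= 2.433 GiB.

2.4 GiB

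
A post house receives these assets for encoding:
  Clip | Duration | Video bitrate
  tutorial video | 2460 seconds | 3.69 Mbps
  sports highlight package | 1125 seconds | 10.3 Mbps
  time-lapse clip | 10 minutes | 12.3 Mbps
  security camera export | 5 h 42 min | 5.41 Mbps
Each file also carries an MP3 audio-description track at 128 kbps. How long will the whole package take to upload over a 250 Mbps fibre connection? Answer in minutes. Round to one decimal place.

Audio: 128 kbps = 0.128 Mbps.
tutorial video: 3.818 Mbps × 2460 s = 9392.3 Mb
sports highlight package: 10.428 Mbps × 1125 s = 11731.5 Mb
time-lapse clip: 12.428 Mbps × 600 s = 7456.8 Mb
security camera export: 5.538 Mbps × 20520 s = 113639.8 Mb
Total: 142220.3 Mb = 17777.5 MB.
At 250 Mbps: 142220.3 / 250 = 569 s ≈ 9.48 minutes.

9.5 minutes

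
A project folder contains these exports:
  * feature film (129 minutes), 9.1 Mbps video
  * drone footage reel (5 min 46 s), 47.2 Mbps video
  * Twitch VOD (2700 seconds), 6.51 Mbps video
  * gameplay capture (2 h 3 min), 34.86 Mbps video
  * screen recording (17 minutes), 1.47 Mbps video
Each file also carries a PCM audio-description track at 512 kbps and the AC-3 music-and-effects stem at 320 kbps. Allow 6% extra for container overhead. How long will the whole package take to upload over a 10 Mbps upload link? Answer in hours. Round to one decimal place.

Audio total: 512 + 320 = 832 kbps = 0.832 Mbps.
feature film: 9.932 Mbps × 7740 s × 1.06 = 81486.1 Mb
drone footage reel: 48.032 Mbps × 346 s × 1.06 = 17616.2 Mb
Twitch VOD: 7.342 Mbps × 2700 s × 1.06 = 21012.8 Mb
gameplay capture: 35.692 Mbps × 7380 s × 1.06 = 279211.4 Mb
screen recording: 2.302 Mbps × 1020 s × 1.06 = 2488.9 Mb
Total: 401815.4 Mb = 50226.9 MB.
At 10 Mbps: 401815.4 / 10 = 40182 s ≈ 11.2 hours.

11.2 hours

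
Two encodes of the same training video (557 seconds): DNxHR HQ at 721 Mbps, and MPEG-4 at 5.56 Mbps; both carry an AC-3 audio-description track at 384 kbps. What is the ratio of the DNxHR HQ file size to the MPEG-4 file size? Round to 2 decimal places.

121.36

Audio: 384 kbps = 0.384 Mbps.
DNxHR HQ: 721.384 Mbps × 557 s = 401810.9 Mb = 50.226 GB.
MPEG-4: 5.944 Mbps × 557 s = 3310.8 Mb = 0.414 GB.
Ratio: 50.226 / 0.414 = 121.363.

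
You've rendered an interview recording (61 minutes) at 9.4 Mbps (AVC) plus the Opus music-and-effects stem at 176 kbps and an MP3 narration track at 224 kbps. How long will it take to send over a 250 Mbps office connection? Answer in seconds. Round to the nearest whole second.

61 min = 3660 s
Audio total: 176 + 224 = 400 kbps = 0.400 Mbps.
Total bitrate: 9.800 Mbps.
File: 9.800 Mbps × 3660 s = 35868.0 Mb.
At 250 Mbps: 35868.0 / 250 = 143.5 s ≈ 143 seconds.

143 seconds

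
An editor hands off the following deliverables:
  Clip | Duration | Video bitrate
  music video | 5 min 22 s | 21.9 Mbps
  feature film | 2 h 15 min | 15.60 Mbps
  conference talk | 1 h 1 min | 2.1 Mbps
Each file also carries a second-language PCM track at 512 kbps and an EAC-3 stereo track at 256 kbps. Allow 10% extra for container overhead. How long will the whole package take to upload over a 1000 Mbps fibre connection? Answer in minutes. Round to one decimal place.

2.8 minutes

Audio total: 512 + 256 = 768 kbps = 0.768 Mbps.
music video: 22.668 Mbps × 322 s × 1.10 = 8029.0 Mb
feature film: 16.368 Mbps × 8100 s × 1.10 = 145838.9 Mb
conference talk: 2.868 Mbps × 3660 s × 1.10 = 11546.6 Mb
Total: 165414.5 Mb = 20676.8 MB.
At 1000 Mbps: 165414.5 / 1000 = 165 s ≈ 2.76 minutes.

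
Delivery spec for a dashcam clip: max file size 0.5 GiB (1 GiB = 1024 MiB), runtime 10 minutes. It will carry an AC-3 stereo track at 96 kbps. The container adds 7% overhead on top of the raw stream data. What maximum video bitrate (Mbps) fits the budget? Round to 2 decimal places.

Budget: 0.5 GiB = 4295.0 Mb.
Stream payload after overhead: 4295.0 / 1.07 = 4014.0 Mb.
10 min = 600 s
Total bitrate budget: 4014.0 Mb / 600 s = 6.690 Mbps.
Audio: 96 kbps = 0.096 Mbps.
Video: 6.690 − 0.096 = 6.594 Mbps.

6.59 Mbps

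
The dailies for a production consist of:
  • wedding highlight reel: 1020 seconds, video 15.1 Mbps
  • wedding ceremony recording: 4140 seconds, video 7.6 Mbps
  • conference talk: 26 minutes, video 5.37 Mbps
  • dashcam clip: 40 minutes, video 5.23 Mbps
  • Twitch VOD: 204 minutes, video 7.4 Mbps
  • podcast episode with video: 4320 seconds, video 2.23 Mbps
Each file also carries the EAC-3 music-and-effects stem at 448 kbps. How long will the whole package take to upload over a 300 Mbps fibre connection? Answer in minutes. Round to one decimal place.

Audio: 448 kbps = 0.448 Mbps.
wedding highlight reel: 15.548 Mbps × 1020 s = 15859.0 Mb
wedding ceremony recording: 8.048 Mbps × 4140 s = 33318.7 Mb
conference talk: 5.818 Mbps × 1560 s = 9076.1 Mb
dashcam clip: 5.678 Mbps × 2400 s = 13627.2 Mb
Twitch VOD: 7.848 Mbps × 12240 s = 96059.5 Mb
podcast episode with video: 2.678 Mbps × 4320 s = 11569.0 Mb
Total: 179509.4 Mb = 22438.7 MB.
At 300 Mbps: 179509.4 / 300 = 598 s ≈ 9.97 minutes.

10.0 minutes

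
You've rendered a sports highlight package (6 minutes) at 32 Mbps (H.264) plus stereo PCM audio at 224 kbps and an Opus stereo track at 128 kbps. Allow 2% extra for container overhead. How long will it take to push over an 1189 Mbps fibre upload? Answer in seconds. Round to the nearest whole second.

10 seconds

6 min = 360 s
Audio total: 224 + 128 = 352 kbps = 0.352 Mbps.
Total bitrate: 32.352 Mbps.
File: 32.352 Mbps × 360 s = 11646.7 Mb.
With 2% container overhead: ×1.02. → 11879.7 Mb.
At 1189 Mbps: 11879.7 / 1189 = 10.0 s ≈ 9.99 seconds.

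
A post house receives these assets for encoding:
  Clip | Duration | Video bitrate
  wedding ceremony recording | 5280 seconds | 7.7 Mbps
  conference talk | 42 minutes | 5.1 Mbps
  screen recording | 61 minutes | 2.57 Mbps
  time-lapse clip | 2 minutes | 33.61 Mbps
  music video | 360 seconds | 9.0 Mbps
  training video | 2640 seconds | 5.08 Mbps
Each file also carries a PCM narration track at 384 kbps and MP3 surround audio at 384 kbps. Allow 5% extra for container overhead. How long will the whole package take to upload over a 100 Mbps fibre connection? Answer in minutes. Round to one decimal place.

Audio total: 384 + 384 = 768 kbps = 0.768 Mbps.
wedding ceremony recording: 8.468 Mbps × 5280 s × 1.05 = 46946.6 Mb
conference talk: 5.868 Mbps × 2520 s × 1.05 = 15526.7 Mb
screen recording: 3.338 Mbps × 3660 s × 1.05 = 12827.9 Mb
time-lapse clip: 34.378 Mbps × 120 s × 1.05 = 4331.6 Mb
music video: 9.768 Mbps × 360 s × 1.05 = 3692.3 Mb
training video: 5.848 Mbps × 2640 s × 1.05 = 16210.7 Mb
Total: 99535.8 Mb = 12442.0 MB.
At 100 Mbps: 99535.8 / 100 = 995 s ≈ 16.6 minutes.

16.6 minutes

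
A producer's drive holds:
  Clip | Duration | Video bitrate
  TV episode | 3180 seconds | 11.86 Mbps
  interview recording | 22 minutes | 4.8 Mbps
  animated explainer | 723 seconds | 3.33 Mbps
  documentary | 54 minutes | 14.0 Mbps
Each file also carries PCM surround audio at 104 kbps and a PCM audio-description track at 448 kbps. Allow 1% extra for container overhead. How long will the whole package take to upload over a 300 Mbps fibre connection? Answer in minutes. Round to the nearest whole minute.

5 minutes

Audio total: 104 + 448 = 552 kbps = 0.552 Mbps.
TV episode: 12.412 Mbps × 3180 s × 1.01 = 39864.9 Mb
interview recording: 5.352 Mbps × 1320 s × 1.01 = 7135.3 Mb
animated explainer: 3.882 Mbps × 723 s × 1.01 = 2834.8 Mb
documentary: 14.552 Mbps × 3240 s × 1.01 = 47620.0 Mb
Total: 97454.9 Mb = 12181.9 MB.
At 300 Mbps: 97454.9 / 300 = 325 s ≈ 5.41 minutes.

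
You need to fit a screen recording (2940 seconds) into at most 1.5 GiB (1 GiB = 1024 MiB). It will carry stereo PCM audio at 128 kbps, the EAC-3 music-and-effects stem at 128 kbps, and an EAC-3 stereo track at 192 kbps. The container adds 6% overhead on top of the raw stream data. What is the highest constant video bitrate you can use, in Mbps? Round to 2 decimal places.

Budget: 1.5 GiB = 12884.9 Mb.
Stream payload after overhead: 12884.9 / 1.06 = 12155.6 Mb.
Total bitrate budget: 12155.6 Mb / 2940 s = 4.135 Mbps.
Audio total: 128 + 128 + 192 = 448 kbps = 0.448 Mbps.
Video: 4.135 − 0.448 = 3.687 Mbps.

3.69 Mbps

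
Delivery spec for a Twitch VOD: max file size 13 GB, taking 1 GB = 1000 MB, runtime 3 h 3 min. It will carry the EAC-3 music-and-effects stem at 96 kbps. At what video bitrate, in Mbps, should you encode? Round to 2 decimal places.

Budget: 13 GB = 104000.0 Mb.
3 h 3 min = 183 min = 10980 s
Total bitrate budget: 104000.0 Mb / 10980 s = 9.472 Mbps.
Audio: 96 kbps = 0.096 Mbps.
Video: 9.472 − 0.096 = 9.376 Mbps.

9.38 Mbps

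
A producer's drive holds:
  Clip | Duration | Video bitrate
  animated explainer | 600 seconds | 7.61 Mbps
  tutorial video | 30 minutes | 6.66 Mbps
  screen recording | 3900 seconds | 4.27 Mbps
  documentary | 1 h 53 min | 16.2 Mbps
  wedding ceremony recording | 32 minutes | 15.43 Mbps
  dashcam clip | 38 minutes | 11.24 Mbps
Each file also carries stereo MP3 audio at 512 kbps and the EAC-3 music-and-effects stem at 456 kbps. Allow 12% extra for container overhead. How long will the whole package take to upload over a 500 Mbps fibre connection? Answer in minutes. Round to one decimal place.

Audio total: 512 + 456 = 968 kbps = 0.968 Mbps.
animated explainer: 8.578 Mbps × 600 s × 1.12 = 5764.4 Mb
tutorial video: 7.628 Mbps × 1800 s × 1.12 = 15378.0 Mb
screen recording: 5.238 Mbps × 3900 s × 1.12 = 22879.6 Mb
documentary: 17.168 Mbps × 6780 s × 1.12 = 130366.9 Mb
wedding ceremony recording: 16.398 Mbps × 1920 s × 1.12 = 35262.3 Mb
dashcam clip: 12.208 Mbps × 2280 s × 1.12 = 31174.3 Mb
Total: 240825.6 Mb = 30103.2 MB.
At 500 Mbps: 240825.6 / 500 = 482 s ≈ 8.03 minutes.

8.0 minutes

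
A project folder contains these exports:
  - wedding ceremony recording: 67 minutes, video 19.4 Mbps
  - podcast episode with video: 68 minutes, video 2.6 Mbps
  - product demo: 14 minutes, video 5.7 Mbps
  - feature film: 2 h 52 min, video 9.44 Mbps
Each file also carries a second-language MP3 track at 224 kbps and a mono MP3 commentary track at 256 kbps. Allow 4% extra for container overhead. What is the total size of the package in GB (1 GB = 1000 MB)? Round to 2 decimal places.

26.01 GB

Audio total: 224 + 256 = 480 kbps = 0.480 Mbps.
wedding ceremony recording: 19.880 Mbps × 4020 s × 1.04 = 83114.3 Mb
podcast episode with video: 3.080 Mbps × 4080 s × 1.04 = 13069.1 Mb
product demo: 6.180 Mbps × 840 s × 1.04 = 5398.8 Mb
feature film: 9.920 Mbps × 10320 s × 1.04 = 106469.4 Mb
Total: 208051.6 Mb = 26006.4 MB.
= 26.01 GB.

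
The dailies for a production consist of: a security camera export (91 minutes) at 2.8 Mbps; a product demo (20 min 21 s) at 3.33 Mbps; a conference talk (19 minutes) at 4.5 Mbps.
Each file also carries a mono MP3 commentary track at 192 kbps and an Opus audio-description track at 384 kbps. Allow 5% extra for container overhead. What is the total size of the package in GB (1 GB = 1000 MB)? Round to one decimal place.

Audio total: 192 + 384 = 576 kbps = 0.576 Mbps.
security camera export: 3.376 Mbps × 5460 s × 1.05 = 19354.6 Mb
product demo: 3.906 Mbps × 1221 s × 1.05 = 5007.7 Mb
conference talk: 5.076 Mbps × 1140 s × 1.05 = 6076.0 Mb
Total: 30438.3 Mb = 3804.8 MB.
= 3.805 GB.

3.8 GB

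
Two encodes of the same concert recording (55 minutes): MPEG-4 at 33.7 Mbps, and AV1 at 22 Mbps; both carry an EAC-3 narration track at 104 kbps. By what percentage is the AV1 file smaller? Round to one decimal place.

55 min = 3300 s
Audio: 104 kbps = 0.104 Mbps.
MPEG-4: 33.804 Mbps × 3300 s = 111553.2 Mb = 13.944 GB.
AV1: 22.104 Mbps × 3300 s = 72943.2 Mb = 9.118 GB.
Reduction: (1 − 9.118/13.944) × 100 = 34.61%.

34.6%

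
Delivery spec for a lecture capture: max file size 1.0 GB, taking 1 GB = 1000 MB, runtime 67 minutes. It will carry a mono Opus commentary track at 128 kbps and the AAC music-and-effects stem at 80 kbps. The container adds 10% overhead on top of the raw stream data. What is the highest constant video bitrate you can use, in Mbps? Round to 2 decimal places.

1.60 Mbps

Budget: 1.0 GB = 8000.0 Mb.
Stream payload after overhead: 8000.0 / 1.10 = 7272.7 Mb.
67 min = 4020 s
Total bitrate budget: 7272.7 Mb / 4020 s = 1.809 Mbps.
Audio total: 128 + 80 = 208 kbps = 0.208 Mbps.
Video: 1.809 − 0.208 = 1.601 Mbps.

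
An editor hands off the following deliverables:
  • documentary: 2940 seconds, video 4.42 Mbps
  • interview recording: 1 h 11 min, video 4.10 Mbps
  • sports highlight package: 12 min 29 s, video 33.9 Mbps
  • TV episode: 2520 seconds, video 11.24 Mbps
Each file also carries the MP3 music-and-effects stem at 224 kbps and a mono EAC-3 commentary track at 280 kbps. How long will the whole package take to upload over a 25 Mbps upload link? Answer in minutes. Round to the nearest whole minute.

60 minutes

Audio total: 224 + 280 = 504 kbps = 0.504 Mbps.
documentary: 4.924 Mbps × 2940 s = 14476.6 Mb
interview recording: 4.604 Mbps × 4260 s = 19613.0 Mb
sports highlight package: 34.404 Mbps × 749 s = 25768.6 Mb
TV episode: 11.744 Mbps × 2520 s = 29594.9 Mb
Total: 89453.1 Mb = 11181.6 MB.
At 25 Mbps: 89453.1 / 25 = 3578 s ≈ 59.6 minutes.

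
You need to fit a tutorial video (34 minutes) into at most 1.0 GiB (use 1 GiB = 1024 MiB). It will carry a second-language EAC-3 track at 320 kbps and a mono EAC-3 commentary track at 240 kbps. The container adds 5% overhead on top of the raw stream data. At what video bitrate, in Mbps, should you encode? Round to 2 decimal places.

Budget: 1.0 GiB = 8589.9 Mb.
Stream payload after overhead: 8589.9 / 1.05 = 8180.9 Mb.
34 min = 2040 s
Total bitrate budget: 8180.9 Mb / 2040 s = 4.010 Mbps.
Audio total: 320 + 240 = 560 kbps = 0.560 Mbps.
Video: 4.010 − 0.560 = 3.450 Mbps.

3.45 Mbps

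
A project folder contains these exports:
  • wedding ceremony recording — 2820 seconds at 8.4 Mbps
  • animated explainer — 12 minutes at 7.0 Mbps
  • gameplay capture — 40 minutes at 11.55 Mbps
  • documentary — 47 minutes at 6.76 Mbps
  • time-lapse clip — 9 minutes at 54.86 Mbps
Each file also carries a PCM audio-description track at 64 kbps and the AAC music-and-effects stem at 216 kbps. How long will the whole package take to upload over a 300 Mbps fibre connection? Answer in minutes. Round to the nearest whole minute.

6 minutes

Audio total: 64 + 216 = 280 kbps = 0.280 Mbps.
wedding ceremony recording: 8.680 Mbps × 2820 s = 24477.6 Mb
animated explainer: 7.280 Mbps × 720 s = 5241.6 Mb
gameplay capture: 11.830 Mbps × 2400 s = 28392.0 Mb
documentary: 7.040 Mbps × 2820 s = 19852.8 Mb
time-lapse clip: 55.140 Mbps × 540 s = 29775.6 Mb
Total: 107739.6 Mb = 13467.5 MB.
At 300 Mbps: 107739.6 / 300 = 359 s ≈ 5.99 minutes.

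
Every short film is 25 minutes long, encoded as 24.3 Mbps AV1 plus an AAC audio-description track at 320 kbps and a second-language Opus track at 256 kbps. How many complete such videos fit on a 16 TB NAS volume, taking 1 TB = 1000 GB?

25 min = 1500 s
Audio total: 320 + 256 = 576 kbps = 0.576 Mbps.
Total bitrate: 24.876 Mbps.
Per item: 24.876 Mbps × 1500 s = 37,314 Mb = 4,664 MB.
Capacity: 16 TB = 128,000,000 Mb; 3430.35 items → 3430 complete.

3430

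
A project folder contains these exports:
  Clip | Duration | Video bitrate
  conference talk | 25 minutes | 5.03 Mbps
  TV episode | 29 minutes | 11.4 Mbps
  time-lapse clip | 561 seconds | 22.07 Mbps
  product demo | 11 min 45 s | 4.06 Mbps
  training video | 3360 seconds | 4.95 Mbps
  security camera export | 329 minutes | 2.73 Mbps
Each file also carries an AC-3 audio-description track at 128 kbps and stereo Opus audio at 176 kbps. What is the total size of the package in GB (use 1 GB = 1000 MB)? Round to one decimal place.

15.2 GB

Audio total: 128 + 176 = 304 kbps = 0.304 Mbps.
conference talk: 5.334 Mbps × 1500 s = 8001.0 Mb
TV episode: 11.704 Mbps × 1740 s = 20365.0 Mb
time-lapse clip: 22.374 Mbps × 561 s = 12551.8 Mb
product demo: 4.364 Mbps × 705 s = 3076.6 Mb
training video: 5.254 Mbps × 3360 s = 17653.4 Mb
security camera export: 3.034 Mbps × 19740 s = 59891.2 Mb
Total: 121539.0 Mb = 15192.4 MB.
= 15.19 GB.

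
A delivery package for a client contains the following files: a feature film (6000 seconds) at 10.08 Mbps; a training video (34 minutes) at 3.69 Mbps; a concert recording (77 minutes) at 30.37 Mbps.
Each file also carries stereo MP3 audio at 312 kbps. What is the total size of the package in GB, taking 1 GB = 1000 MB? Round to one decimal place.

Audio: 312 kbps = 0.312 Mbps.
feature film: 10.392 Mbps × 6000 s = 62352.0 Mb
training video: 4.002 Mbps × 2040 s = 8164.1 Mb
concert recording: 30.682 Mbps × 4620 s = 141750.8 Mb
Total: 212266.9 Mb = 26533.4 MB.
= 26.53 GB.

26.5 GB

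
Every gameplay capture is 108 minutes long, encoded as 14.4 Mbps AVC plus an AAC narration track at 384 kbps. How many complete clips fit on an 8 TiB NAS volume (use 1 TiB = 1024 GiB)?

108 min = 6480 s
Audio: 384 kbps = 0.384 Mbps.
Total bitrate: 14.784 Mbps.
Per item: 14.784 Mbps × 6480 s = 95,800 Mb = 11,975 MB.
Capacity: 8 TiB = 70,368,744 Mb; 734.54 items → 734 complete.

734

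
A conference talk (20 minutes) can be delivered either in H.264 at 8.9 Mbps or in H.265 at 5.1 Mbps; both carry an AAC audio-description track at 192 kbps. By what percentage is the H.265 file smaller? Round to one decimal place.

41.8%

20 min = 1200 s
Audio: 192 kbps = 0.192 Mbps.
H.264: 9.092 Mbps × 1200 s = 10910.4 Mb = 1.364 GB.
H.265: 5.292 Mbps × 1200 s = 6350.4 Mb = 0.794 GB.
Reduction: (1 − 0.794/1.364) × 100 = 41.79%.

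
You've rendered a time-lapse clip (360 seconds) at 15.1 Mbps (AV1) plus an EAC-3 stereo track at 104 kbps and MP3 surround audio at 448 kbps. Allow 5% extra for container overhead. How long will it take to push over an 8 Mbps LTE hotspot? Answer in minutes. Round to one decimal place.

Audio total: 104 + 448 = 552 kbps = 0.552 Mbps.
Total bitrate: 15.652 Mbps.
File: 15.652 Mbps × 360 s = 5634.7 Mb.
With 5% container overhead: ×1.05. → 5916.5 Mb.
At 8 Mbps: 5916.5 / 8 = 739.6 s ≈ 12.3 minutes.

12.3 minutes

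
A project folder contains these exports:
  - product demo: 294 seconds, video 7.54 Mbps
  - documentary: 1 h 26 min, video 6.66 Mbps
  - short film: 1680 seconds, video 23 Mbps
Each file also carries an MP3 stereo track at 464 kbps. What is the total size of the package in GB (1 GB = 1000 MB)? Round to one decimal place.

9.8 GB

Audio: 464 kbps = 0.464 Mbps.
product demo: 8.004 Mbps × 294 s = 2353.2 Mb
documentary: 7.124 Mbps × 5160 s = 36759.8 Mb
short film: 23.464 Mbps × 1680 s = 39419.5 Mb
Total: 78532.5 Mb = 9816.6 MB.
= 9.817 GB.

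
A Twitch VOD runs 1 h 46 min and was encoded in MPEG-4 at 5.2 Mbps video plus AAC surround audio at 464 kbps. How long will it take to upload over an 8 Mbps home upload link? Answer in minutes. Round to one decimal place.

1 h 46 min = 106 min = 6360 s
Audio: 464 kbps = 0.464 Mbps.
Total bitrate: 5.664 Mbps.
File: 5.664 Mbps × 6360 s = 36023.0 Mb.
At 8 Mbps: 36023.0 / 8 = 4502.9 s ≈ 75 minutes.

75.0 minutes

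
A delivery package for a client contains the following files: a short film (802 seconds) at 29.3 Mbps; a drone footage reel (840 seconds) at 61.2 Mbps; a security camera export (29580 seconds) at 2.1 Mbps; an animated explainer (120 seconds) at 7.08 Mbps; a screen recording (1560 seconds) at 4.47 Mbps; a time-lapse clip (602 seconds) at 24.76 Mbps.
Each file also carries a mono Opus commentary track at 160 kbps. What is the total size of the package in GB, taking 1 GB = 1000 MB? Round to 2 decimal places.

20.64 GB

Audio: 160 kbps = 0.160 Mbps.
short film: 29.460 Mbps × 802 s = 23626.9 Mb
drone footage reel: 61.360 Mbps × 840 s = 51542.4 Mb
security camera export: 2.260 Mbps × 29580 s = 66850.8 Mb
animated explainer: 7.240 Mbps × 120 s = 868.8 Mb
screen recording: 4.630 Mbps × 1560 s = 7222.8 Mb
time-lapse clip: 24.920 Mbps × 602 s = 15001.8 Mb
Total: 165113.6 Mb = 20639.2 MB.
= 20.64 GB.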